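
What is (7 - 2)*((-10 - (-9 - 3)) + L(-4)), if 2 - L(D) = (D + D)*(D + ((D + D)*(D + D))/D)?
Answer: -780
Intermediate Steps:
L(D) = 2 - 10*D**2 (L(D) = 2 - (D + D)*(D + ((D + D)*(D + D))/D) = 2 - 2*D*(D + ((2*D)*(2*D))/D) = 2 - 2*D*(D + (4*D**2)/D) = 2 - 2*D*(D + 4*D) = 2 - 2*D*5*D = 2 - 10*D**2)
(7 - 2)*((-10 - (-9 - 3)) + L(-4)) = (7 - 2)*((-10 - (-9 - 3)) + (2 - 10*(-4)**2)) = 5*((-10 - 1*(-12)) + (2 - 10*16)) = 5*((-10 + 12) + (2 - 160)) = 5*(2 - 158) = 5*(-156) = -780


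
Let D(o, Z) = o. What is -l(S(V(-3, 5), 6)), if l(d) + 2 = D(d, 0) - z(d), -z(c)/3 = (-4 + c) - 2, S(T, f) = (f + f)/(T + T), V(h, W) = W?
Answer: 76/5 ≈ 15.200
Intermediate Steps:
S(T, f) = f/T (S(T, f) = (2*f)/((2*T)) = (2*f)*(1/(2*T)) = f/T)
z(c) = 18 - 3*c (z(c) = -3*((-4 + c) - 2) = -3*(-6 + c) = 18 - 3*c)
l(d) = -20 + 4*d (l(d) = -2 + (d - (18 - 3*d)) = -2 + (d + (-18 + 3*d)) = -2 + (-18 + 4*d) = -20 + 4*d)
-l(S(V(-3, 5), 6)) = -(-20 + 4*(6/5)) = -(-20 + 24/5) = -1*(-76/5) = 76/5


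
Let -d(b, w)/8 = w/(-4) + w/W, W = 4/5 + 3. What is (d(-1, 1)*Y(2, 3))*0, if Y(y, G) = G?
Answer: 0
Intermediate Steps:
W = 19/5 (W = (⅕)*4 + 3 = ⅘ + 3 = 19/5 ≈ 3.8000)
d(b, w) = -2*w/19 (d(b, w) = -8*(w/(-4) + w/(19/5)) = -8*(w*(-¼) + w*(5/19)) = -8*(-w/4 + 5*w/19) = -2*w/19)
(d(-1, 1)*Y(2, 3))*0 = (-2/19*1*3)*0 = -2/19*3*0 = -6/19*0 = 0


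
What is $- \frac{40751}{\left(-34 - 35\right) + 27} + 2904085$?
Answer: $\frac{122012321}{42} \approx 2.9051 \cdot 10^{6}$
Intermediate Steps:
$- \frac{40751}{\left(-34 - 35\right) + 27} + 2904085 = - \frac{40751}{-69 + 27} + 2904085 = - \frac{40751}{-42} + 2904085 = \left(-40751\right) \left(- \frac{1}{42}\right) + 2904085 = \frac{40751}{42} + 2904085 = \frac{122012321}{42}$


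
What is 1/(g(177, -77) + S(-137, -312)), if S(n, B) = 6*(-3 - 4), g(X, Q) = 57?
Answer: 1/15 ≈ 0.066667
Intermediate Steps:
S(n, B) = -42 (S(n, B) = 6*(-7) = -42)
1/(g(177, -77) + S(-137, -312)) = 1/(57 - 42) = 1/15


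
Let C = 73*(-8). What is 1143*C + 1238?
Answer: -666274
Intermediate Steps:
C = -584
1143*C + 1238 = 1143*(-584) + 1238 = -667512 + 1238 = -666274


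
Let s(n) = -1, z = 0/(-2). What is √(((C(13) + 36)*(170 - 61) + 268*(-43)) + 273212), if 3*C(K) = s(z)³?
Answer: 19*√6621/3 ≈ 515.34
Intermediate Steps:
z = 0 (z = 0*(-½) = 0)
C(K) = -⅓ (C(K) = (⅓)*(-1)³ = (⅓)*(-1) = -⅓)
√(((C(13) + 36)*(170 - 61) + 268*(-43)) + 273212) = √(((-⅓ + 36)*(170 - 61) + 268*(-43)) + 273212) = √(((107/3)*109 - 11524) + 273212) = √((11663/3 - 11524) + 273212) = √(-22909/3 + 273212) = √(796727/3) = 19*√6621/3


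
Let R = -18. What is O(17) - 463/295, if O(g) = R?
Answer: -5773/295 ≈ -19.569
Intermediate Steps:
O(g) = -18
O(17) - 463/295 = -18 - 463/295 = -5773/295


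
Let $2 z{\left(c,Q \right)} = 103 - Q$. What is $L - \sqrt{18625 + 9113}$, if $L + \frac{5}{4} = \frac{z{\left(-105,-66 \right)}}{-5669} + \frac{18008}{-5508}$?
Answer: $- \frac{141583843}{31224852} - 3 \sqrt{3082} \approx -171.08$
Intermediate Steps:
$z{\left(c,Q \right)} = \frac{103}{2} - \frac{Q}{2}$ ($z{\left(c,Q \right)} = \frac{103 - Q}{2} = \frac{103}{2} - \frac{Q}{2}$)
$L = - \frac{141583843}{31224852}$ ($L = - \frac{5}{4} + \left(\frac{\frac{103}{2} - -33}{-5669} + \frac{18008}{-5508}\right) = - \frac{5}{4} + \left(\left(\frac{103}{2} + 33\right) \left(- \frac{1}{5669}\right) + 18008 \left(- \frac{1}{5508}\right)\right) = - \frac{5}{4} + \left(\frac{169}{2} \left(- \frac{1}{5669}\right) - \frac{4502}{1377}\right) = - \frac{5}{4} - \frac{51276389}{15612426} = - \frac{141583843}{31224852} \approx -4.5343$)
$L - \sqrt{18625 + 9113} = - \frac{141583843}{31224852} - \sqrt{18625 + 9113} = - \frac{141583843}{31224852} - \sqrt{27738} = - \frac{141583843}{31224852} - 3 \sqrt{3082}$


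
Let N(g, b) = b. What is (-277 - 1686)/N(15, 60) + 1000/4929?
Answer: -1068403/32860 ≈ -32.514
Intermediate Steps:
(-277 - 1686)/N(15, 60) + 1000/4929 = (-277 - 1686)/60 + 1000/4929 = -1963*1/60 + 1000*(1/4929) = -1963/60 + 1000/4929 = -1068403/32860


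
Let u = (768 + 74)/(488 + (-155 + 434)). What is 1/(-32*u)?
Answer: -767/26944 ≈ -0.028466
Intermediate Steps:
u = 842/767 (u = 842/(488 + 279) = 842/767 ≈ 1.0978)
1/(-32*u) = 1/(-32*842/767) = 1/(-26944/767) = -767/26944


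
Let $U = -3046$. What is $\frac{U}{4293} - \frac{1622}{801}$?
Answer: $- \frac{1044788}{382077} \approx -2.7345$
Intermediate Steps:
$\frac{U}{4293} - \frac{1622}{801} = - \frac{3046}{4293} - \frac{1622}{801} = - \frac{1044788}{382077}$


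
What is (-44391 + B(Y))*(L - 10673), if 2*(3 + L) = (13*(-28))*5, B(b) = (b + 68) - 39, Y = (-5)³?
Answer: 515426382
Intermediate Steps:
Y = -125
B(b) = 29 + b (B(b) = (68 + b) - 39 = 29 + b)
L = -913 (L = -3 + ((13*(-28))*5)/2 = -3 + (-364*5)/2 = -3 + (½)*(-1820) = -3 - 910 = -913)
(-44391 + B(Y))*(L - 10673) = (-44391 + (29 - 125))*(-913 - 10673) = (-44391 - 96)*(-11586) = -44487*(-11586) = 515426382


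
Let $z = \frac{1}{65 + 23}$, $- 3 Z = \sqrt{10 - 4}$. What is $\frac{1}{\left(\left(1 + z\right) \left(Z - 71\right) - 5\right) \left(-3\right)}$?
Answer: $\frac{594792}{137036401} - \frac{7832 \sqrt{6}}{411109203} \approx 0.0042937$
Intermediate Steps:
$Z = - \frac{\sqrt{6}}{3}$ ($Z = - \frac{\sqrt{10 - 4}}{3} = - \frac{\sqrt{6}}{3} \approx -0.8165$)
$z = \frac{1}{88} \approx 0.011364$
$\frac{1}{\left(\left(1 + z\right) \left(Z - 71\right) - 5\right) \left(-3\right)} = \frac{1}{\left(\left(1 + \frac{1}{88}\right) \left(- \frac{\sqrt{6}}{3} - 71\right) - 5\right) \left(-3\right)} = \frac{1}{\left(\frac{89 \left(-71 - \frac{\sqrt{6}}{3}\right)}{88} - 5\right) \left(-3\right)} = \frac{1}{\left(\left(- \frac{6319}{88} - \frac{89 \sqrt{6}}{264}\right) - 5\right) \left(-3\right)} = \frac{1}{\left(- \frac{6759}{88} - \frac{89 \sqrt{6}}{264}\right) \left(-3\right)} = \frac{1}{\frac{20277}{88} + \frac{89 \sqrt{6}}{88}}$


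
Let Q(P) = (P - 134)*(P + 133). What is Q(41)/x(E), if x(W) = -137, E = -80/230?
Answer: 16182/137 ≈ 118.12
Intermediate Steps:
Q(P) = (-134 + P)*(133 + P)
E = -8/23 (E = -80*1/230 = -8/23 ≈ -0.34783)
Q(41)/x(E) = (-17822 + 41**2 - 1*41)/(-137) = (-17822 + 1681 - 41)*(-1/137) = -16182*(-1/137) = 16182/137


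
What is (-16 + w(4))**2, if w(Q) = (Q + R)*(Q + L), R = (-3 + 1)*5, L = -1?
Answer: 1156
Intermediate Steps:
R = -10 (R = -2*5 = -10)
w(Q) = (-1 + Q)*(-10 + Q) (w(Q) = (Q - 10)*(Q - 1) = (-10 + Q)*(-1 + Q) = (-1 + Q)*(-10 + Q))
(-16 + w(4))**2 = (-16 + (10 + 4**2 - 11*4))**2 = (-16 + (10 + 16 - 44))**2 = (-16 - 18)**2 = (-34)**2 = 1156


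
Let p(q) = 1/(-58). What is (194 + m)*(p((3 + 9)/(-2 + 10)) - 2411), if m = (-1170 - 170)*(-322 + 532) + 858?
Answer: 19601791986/29 ≈ 6.7592e+8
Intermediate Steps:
m = -280542 (m = -1340*210 + 858 = -281400 + 858 = -280542)
p(q) = -1/58
(194 + m)*(p((3 + 9)/(-2 + 10)) - 2411) = (194 - 280542)*(-1/58 - 2411) = -280348*(-139839/58) = 19601791986/29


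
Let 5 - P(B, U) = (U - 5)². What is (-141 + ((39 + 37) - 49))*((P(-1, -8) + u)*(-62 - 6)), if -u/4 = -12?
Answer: -899232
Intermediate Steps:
u = 48 (u = -4*(-12) = 48)
P(B, U) = 5 - (-5 + U)² (P(B, U) = 5 - (U - 5)² = 5 - (-5 + U)²)
(-141 + ((39 + 37) - 49))*((P(-1, -8) + u)*(-62 - 6)) = (-141 + ((39 + 37) - 49))*(((5 - (-5 - 8)²) + 48)*(-62 - 6)) = (-141 + (76 - 49))*(((5 - 1*(-13)²) + 48)*(-68)) = (-141 + 27)*(((5 - 1*169) + 48)*(-68)) = -114*((5 - 169) + 48)*(-68) = -114*(-164 + 48)*(-68) = -(-13224)*(-68) = -114*7888 = -899232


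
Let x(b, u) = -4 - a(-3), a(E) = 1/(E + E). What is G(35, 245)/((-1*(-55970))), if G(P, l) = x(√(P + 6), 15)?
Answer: -23/335820 ≈ -6.8489e-5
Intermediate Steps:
a(E) = 1/(2*E)
x(b, u) = -23/6 (x(b, u) = -4 - 1/(2*(-3)) = -4 - (-1)/(2*3) = -4 - 1*(-⅙) = -4 + ⅙ = -23/6)
G(P, l) = -23/6
G(35, 245)/((-1*(-55970))) = -23/(6*((-1*(-55970)))) = -23/6/55970 = -23/6*1/55970 = -23/335820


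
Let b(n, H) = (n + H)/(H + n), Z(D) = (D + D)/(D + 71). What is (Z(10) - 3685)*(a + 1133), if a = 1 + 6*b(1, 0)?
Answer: -113416700/27 ≈ -4.2006e+6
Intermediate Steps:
Z(D) = 2*D/(71 + D) (Z(D) = (2*D)/(71 + D) = 2*D/(71 + D))
b(n, H) = 1 (b(n, H) = (H + n)/(H + n) = 1)
a = 7 (a = 1 + 6*1 = 1 + 6 = 7)
(Z(10) - 3685)*(a + 1133) = (2*10/(71 + 10) - 3685)*(7 + 1133) = (2*10/81 - 3685)*1140 = (2*10*(1/81) - 3685)*1140 = (20/81 - 3685)*1140 = -298465/81*1140 = -113416700/27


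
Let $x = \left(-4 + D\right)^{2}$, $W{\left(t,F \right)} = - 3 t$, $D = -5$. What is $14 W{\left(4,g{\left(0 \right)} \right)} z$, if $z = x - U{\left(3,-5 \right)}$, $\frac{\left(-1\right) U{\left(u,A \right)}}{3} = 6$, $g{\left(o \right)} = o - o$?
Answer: $-16632$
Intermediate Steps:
$g{\left(o \right)} = 0$
$U{\left(u,A \right)} = -18$ ($U{\left(u,A \right)} = \left(-3\right) 6 = -18$)
$x = 81$ ($x = \left(-4 - 5\right)^{2} = \left(-9\right)^{2} = 81$)
$z = 99$ ($z = 81 - -18 = 81 + 18 = 99$)
$14 W{\left(4,g{\left(0 \right)} \right)} z = 14 \left(\left(-3\right) 4\right) 99 = 14 \left(-12\right) 99 = \left(-168\right) 99 = -16632$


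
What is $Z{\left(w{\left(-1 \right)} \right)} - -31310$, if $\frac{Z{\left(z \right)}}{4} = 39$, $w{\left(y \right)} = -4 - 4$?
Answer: $31466$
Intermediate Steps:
$w{\left(y \right)} = -8$
$Z{\left(z \right)} = 156$ ($Z{\left(z \right)} = 4 \cdot 39 = 156$)
$Z{\left(w{\left(-1 \right)} \right)} - -31310 = 156 - -31310 = 156 + 31310 = 31466$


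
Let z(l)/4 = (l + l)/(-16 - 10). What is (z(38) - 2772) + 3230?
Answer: 5802/13 ≈ 446.31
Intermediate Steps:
z(l) = -4*l/13 (z(l) = 4*((l + l)/(-16 - 10)) = 4*((2*l)/(-26)) = 4*((2*l)*(-1/26)) = 4*(-l/13) = -4*l/13)
(z(38) - 2772) + 3230 = (-4/13*38 - 2772) + 3230 = (-152/13 - 2772) + 3230 = -36188/13 + 3230 = 5802/13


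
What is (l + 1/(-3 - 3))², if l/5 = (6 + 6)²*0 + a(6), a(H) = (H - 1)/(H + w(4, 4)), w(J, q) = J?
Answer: 49/9 ≈ 5.4444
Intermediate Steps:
a(H) = (-1 + H)/(4 + H) (a(H) = (H - 1)/(H + 4) = (-1 + H)/(4 + H))
l = 5/2 (l = 5*((6 + 6)²*0 + (-1 + 6)/(4 + 6)) = 5*(12²*0 + 5/10) = 5*(144*0 + (⅒)*5) = 5*(0 + ½) = 5*(½) = 5/2 ≈ 2.5000)
(l + 1/(-3 - 3))² = (5/2 + 1/(-3 - 3))² = (5/2 + 1/(-6))² = (5/2 - ⅙)² = (7/3)² = 49/9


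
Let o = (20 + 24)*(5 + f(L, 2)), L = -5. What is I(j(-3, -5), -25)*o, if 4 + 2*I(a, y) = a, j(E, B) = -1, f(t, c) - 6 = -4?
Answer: -770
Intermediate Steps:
f(t, c) = 2 (f(t, c) = 6 - 4 = 2)
I(a, y) = -2 + a/2
o = 308 (o = (20 + 24)*(5 + 2) = 44*7 = 308)
I(j(-3, -5), -25)*o = (-2 + (½)*(-1))*308 = (-2 - ½)*308 = -5/2*308 = -770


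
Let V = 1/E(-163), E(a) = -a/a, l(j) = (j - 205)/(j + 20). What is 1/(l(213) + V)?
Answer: -233/225 ≈ -1.0356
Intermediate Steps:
l(j) = (-205 + j)/(20 + j)
E(a) = -1 (E(a) = -1*1 = -1)
V = -1 (V = 1/(-1) = -1)
1/(l(213) + V) = 1/((-205 + 213)/(20 + 213) - 1) = 1/(8/233 - 1) = 1/(-225/233) = -233/225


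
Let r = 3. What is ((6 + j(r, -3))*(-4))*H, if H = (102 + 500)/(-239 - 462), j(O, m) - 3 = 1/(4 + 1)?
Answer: 110768/3505 ≈ 31.603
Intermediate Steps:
j(O, m) = 16/5 (j(O, m) = 3 + 1/(4 + 1) = 3 + 1/5 = 16/5)
H = -602/701 (H = 602/(-701) = 602*(-1/701) = -602/701 ≈ -0.85877)
((6 + j(r, -3))*(-4))*H = ((6 + 16/5)*(-4))*(-602/701) = ((46/5)*(-4))*(-602/701) = -184/5*(-602/701) = 110768/3505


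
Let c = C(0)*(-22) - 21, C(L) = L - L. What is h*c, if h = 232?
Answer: -4872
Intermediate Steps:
C(L) = 0
c = -21 (c = 0*(-22) - 21 = 0 - 21 = -21)
h*c = 232*(-21) = -4872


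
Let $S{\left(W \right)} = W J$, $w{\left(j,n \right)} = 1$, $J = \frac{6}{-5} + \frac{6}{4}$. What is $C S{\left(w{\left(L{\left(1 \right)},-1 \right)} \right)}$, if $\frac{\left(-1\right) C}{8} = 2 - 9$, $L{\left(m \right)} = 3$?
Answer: $\frac{84}{5} \approx 16.8$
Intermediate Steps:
$J = \frac{3}{10}$ ($J = 6 \left(- \frac{1}{5}\right) + 6 \cdot \frac{1}{4} = - \frac{6}{5} + \frac{3}{2} = \frac{3}{10} \approx 0.3$)
$S{\left(W \right)} = \frac{3 W}{10}$ ($S{\left(W \right)} = W \frac{3}{10} = \frac{3 W}{10}$)
$C = 56$ ($C = - 8 \left(2 - 9\right) = \left(-8\right) \left(-7\right) = 56$)
$C S{\left(w{\left(L{\left(1 \right)},-1 \right)} \right)} = 56 \cdot \frac{3}{10} \cdot 1 = 56 \cdot \frac{3}{10} = \frac{84}{5}$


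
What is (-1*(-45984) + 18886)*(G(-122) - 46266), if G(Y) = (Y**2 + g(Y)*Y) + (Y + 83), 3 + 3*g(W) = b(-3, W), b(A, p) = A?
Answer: -2022451990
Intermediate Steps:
g(W) = -2 (g(W) = -1 + (1/3)*(-3) = -1 - 1 = -2)
G(Y) = 83 + Y**2 - Y (G(Y) = (Y**2 - 2*Y) + (Y + 83) = (Y**2 - 2*Y) + (83 + Y) = 83 + Y**2 - Y)
(-1*(-45984) + 18886)*(G(-122) - 46266) = (-1*(-45984) + 18886)*((83 + (-122)**2 - 1*(-122)) - 46266) = (45984 + 18886)*((83 + 14884 + 122) - 46266) = 64870*(15089 - 46266) = 64870*(-31177) = -2022451990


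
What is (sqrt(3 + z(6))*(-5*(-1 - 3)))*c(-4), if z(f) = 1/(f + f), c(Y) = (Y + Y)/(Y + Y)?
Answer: 10*sqrt(111)/3 ≈ 35.119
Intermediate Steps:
c(Y) = 1 (c(Y) = (2*Y)/((2*Y)) = (2*Y)*(1/(2*Y)) = 1)
z(f) = 1/(2*f)
(sqrt(3 + z(6))*(-5*(-1 - 3)))*c(-4) = (sqrt(3 + (1/2)/6)*(-5*(-1 - 3)))*1 = (sqrt(3 + (1/2)*(1/6))*(-5*(-4)))*1 = (sqrt(3 + 1/12)*20)*1 = (sqrt(37/12)*20)*1 = ((sqrt(111)/6)*20)*1 = (10*sqrt(111)/3)*1 = 10*sqrt(111)/3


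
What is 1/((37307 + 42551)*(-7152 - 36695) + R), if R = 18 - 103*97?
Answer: -1/3501543699 ≈ -2.8559e-10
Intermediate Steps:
R = -9973 (R = 18 - 9991 = -9973)
1/((37307 + 42551)*(-7152 - 36695) + R) = 1/((37307 + 42551)*(-7152 - 36695) - 9973) = 1/(79858*(-43847) - 9973) = 1/(-3501533726 - 9973) = 1/(-3501543699) = -1/3501543699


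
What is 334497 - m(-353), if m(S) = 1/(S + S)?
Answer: 236154883/706 ≈ 3.3450e+5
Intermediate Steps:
m(S) = 1/(2*S)
334497 - m(-353) = 334497 - 1/(2*(-353)) = 334497 - (-1)/(2*353) = 334497 - 1*(-1/706) = 334497 + 1/706 = 236154883/706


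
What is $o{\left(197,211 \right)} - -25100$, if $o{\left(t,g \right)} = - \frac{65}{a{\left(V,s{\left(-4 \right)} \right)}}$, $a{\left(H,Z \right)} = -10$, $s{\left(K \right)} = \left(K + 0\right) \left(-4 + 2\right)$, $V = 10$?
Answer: $\frac{50213}{2} \approx 25107.0$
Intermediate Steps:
$s{\left(K \right)} = - 2 K$ ($s{\left(K \right)} = K \left(-2\right) = - 2 K$)
$o{\left(t,g \right)} = \frac{13}{2}$ ($o{\left(t,g \right)} = - \frac{65}{-10} = \left(-65\right) \left(- \frac{1}{10}\right) = \frac{13}{2}$)
$o{\left(197,211 \right)} - -25100 = \frac{13}{2} - -25100 = \frac{13}{2} + 25100 = \frac{50213}{2}$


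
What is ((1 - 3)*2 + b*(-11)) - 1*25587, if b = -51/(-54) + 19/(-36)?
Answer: -307147/12 ≈ -25596.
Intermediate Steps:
b = 5/12 (b = -51*(-1/54) + 19*(-1/36) = 17/18 - 19/36 = 5/12 ≈ 0.41667)
((1 - 3)*2 + b*(-11)) - 1*25587 = ((1 - 3)*2 + (5/12)*(-11)) - 1*25587 = (-2*2 - 55/12) - 25587 = (-4 - 55/12) - 25587 = -103/12 - 25587 = -307147/12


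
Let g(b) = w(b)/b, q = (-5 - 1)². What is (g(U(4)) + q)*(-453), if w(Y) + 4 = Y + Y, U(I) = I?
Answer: -16761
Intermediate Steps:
w(Y) = -4 + 2*Y (w(Y) = -4 + (Y + Y) = -4 + 2*Y)
q = 36 (q = (-6)² = 36)
g(b) = (-4 + 2*b)/b
(g(U(4)) + q)*(-453) = ((2 - 4/4) + 36)*(-453) = ((2 - 4*¼) + 36)*(-453) = ((2 - 1) + 36)*(-453) = (1 + 36)*(-453) = 37*(-453) = -16761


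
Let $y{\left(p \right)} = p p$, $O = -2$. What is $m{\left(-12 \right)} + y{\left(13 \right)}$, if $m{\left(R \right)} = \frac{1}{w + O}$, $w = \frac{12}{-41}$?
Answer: $\frac{15845}{94} \approx 168.56$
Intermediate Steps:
$w = - \frac{12}{41}$ ($w = 12 \left(- \frac{1}{41}\right) = - \frac{12}{41} \approx -0.29268$)
$m{\left(R \right)} = - \frac{41}{94}$ ($m{\left(R \right)} = \frac{1}{- \frac{12}{41} - 2} = \frac{1}{- \frac{94}{41}} = - \frac{41}{94}$)
$y{\left(p \right)} = p^{2}$
$m{\left(-12 \right)} + y{\left(13 \right)} = - \frac{41}{94} + 13^{2} = - \frac{41}{94} + 169 = \frac{15845}{94}$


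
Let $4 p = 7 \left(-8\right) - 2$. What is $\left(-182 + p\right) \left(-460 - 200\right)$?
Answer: $129690$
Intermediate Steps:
$p = - \frac{29}{2}$ ($p = \frac{7 \left(-8\right) - 2}{4} = \frac{-56 - 2}{4} = \frac{1}{4} \left(-58\right) = - \frac{29}{2} \approx -14.5$)
$\left(-182 + p\right) \left(-460 - 200\right) = \left(-182 - \frac{29}{2}\right) \left(-460 - 200\right) = \left(- \frac{393}{2}\right) \left(-660\right) = 129690$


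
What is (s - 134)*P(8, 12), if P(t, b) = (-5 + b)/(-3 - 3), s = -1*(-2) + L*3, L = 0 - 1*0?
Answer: 154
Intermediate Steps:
L = 0 (L = 0 + 0 = 0)
s = 2 (s = -1*(-2) + 0*3 = 2 + 0 = 2)
P(t, b) = 5/6 - b/6 (P(t, b) = (-5 + b)/(-6) = (-5 + b)*(-1/6) = 5/6 - b/6)
(s - 134)*P(8, 12) = (2 - 134)*(5/6 - 1/6*12) = -132*(5/6 - 2) = -132*(-7/6) = 154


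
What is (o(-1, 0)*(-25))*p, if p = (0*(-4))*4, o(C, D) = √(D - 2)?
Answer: 0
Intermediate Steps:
o(C, D) = √(-2 + D)
p = 0 (p = 0*4 = 0)
(o(-1, 0)*(-25))*p = (√(-2 + 0)*(-25))*0 = (√(-2)*(-25))*0 = ((I*√2)*(-25))*0 = -25*I*√2*0 = 0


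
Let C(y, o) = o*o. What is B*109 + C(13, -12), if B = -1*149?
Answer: -16097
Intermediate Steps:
B = -149
C(y, o) = o²
B*109 + C(13, -12) = -149*109 + (-12)² = -16241 + 144 = -16097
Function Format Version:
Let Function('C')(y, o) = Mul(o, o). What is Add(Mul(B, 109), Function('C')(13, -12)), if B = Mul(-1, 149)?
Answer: -16097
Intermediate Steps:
B = -149
Function('C')(y, o) = Pow(o, 2)
Add(Mul(B, 109), Function('C')(13, -12)) = Add(Mul(-149, 109), Pow(-12, 2)) = Add(-16241, 144) = -16097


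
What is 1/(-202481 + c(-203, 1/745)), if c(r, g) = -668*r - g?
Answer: -745/49823366 ≈ -1.4953e-5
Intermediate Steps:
c(r, g) = -g - 668*r
1/(-202481 + c(-203, 1/745)) = 1/(-202481 + (-1/745 - 668*(-203))) = 1/(-202481 + (-1*1/745 + 135604)) = 1/(-202481 + (-1/745 + 135604)) = 1/(-202481 + 101024979/745) = 1/(-49823366/745) = -745/49823366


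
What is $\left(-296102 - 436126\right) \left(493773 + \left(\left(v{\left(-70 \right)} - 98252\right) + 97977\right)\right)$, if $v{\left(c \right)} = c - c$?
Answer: $-361353053544$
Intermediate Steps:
$v{\left(c \right)} = 0$
$\left(-296102 - 436126\right) \left(493773 + \left(\left(v{\left(-70 \right)} - 98252\right) + 97977\right)\right) = \left(-296102 - 436126\right) \left(493773 + \left(\left(0 - 98252\right) + 97977\right)\right) = - 732228 \left(493773 + \left(-98252 + 97977\right)\right) = - 732228 \left(493773 - 275\right) = \left(-732228\right) 493498 = -361353053544$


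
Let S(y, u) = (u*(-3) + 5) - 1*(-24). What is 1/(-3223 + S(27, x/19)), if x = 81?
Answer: -19/60929 ≈ -0.00031184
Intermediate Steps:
S(y, u) = 29 - 3*u (S(y, u) = (-3*u + 5) + 24 = (5 - 3*u) + 24 = 29 - 3*u)
1/(-3223 + S(27, x/19)) = 1/(-3223 + (29 - 243/19)) = 1/(-3223 + 308/19) = 1/(-60929/19) = -19/60929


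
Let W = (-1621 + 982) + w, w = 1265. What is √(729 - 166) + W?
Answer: 626 + √563 ≈ 649.73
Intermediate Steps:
W = 626 (W = (-1621 + 982) + 1265 = -639 + 1265 = 626)
√(729 - 166) + W = √(729 - 166) + 626 = √563 + 626 = 626 + √563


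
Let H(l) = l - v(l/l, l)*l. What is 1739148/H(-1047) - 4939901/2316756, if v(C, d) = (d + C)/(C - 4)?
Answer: 2231023020581/843315401292 ≈ 2.6455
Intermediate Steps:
v(C, d) = (C + d)/(-4 + C)
H(l) = l - l*(-⅓ - l/3) (H(l) = l - (l/l + l)/(-4 + l/l)*l = l - (1 + l)/(-4 + 1)*l = l - (1 + l)/(-3)*l = l - (-(1 + l)/3)*l = l - (-⅓ - l/3)*l = l - l*(-⅓ - l/3))
1739148/H(-1047) - 4939901/2316756 = 1739148/(((⅓)*(-1047)*(4 - 1047))) - 4939901/2316756 = 1739148/(((⅓)*(-1047)*(-1043))) - 4939901*1/2316756 = 1739148/364007 - 4939901/2316756 = 2231023020581/843315401292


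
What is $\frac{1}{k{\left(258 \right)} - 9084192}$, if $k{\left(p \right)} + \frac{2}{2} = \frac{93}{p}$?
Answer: $- \frac{86}{781240567} \approx -1.1008 \cdot 10^{-7}$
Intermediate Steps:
$k{\left(p \right)} = -1 + \frac{93}{p}$
$\frac{1}{k{\left(258 \right)} - 9084192} = \frac{1}{\frac{93 - 258}{258} - 9084192} = \frac{1}{\frac{1}{258} \left(-165\right) - 9084192} = \frac{1}{- \frac{55}{86} - 9084192} = \frac{1}{- \frac{781240567}{86}} = - \frac{86}{781240567}$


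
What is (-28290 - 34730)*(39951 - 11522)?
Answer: -1791595580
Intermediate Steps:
(-28290 - 34730)*(39951 - 11522) = -63020*28429 = -1791595580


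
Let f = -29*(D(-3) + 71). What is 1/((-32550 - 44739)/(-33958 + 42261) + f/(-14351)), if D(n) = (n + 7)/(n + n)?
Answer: -357469059/3276717260 ≈ -0.10909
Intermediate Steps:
D(n) = (7 + n)/(2*n) (D(n) = (7 + n)/((2*n)) = (7 + n)*(1/(2*n)) = (7 + n)/(2*n))
f = -6119/3 (f = -29*((½)*(7 - 3)/(-3) + 71) = -29*((½)*(-⅓)*4 + 71) = -29*(-⅔ + 71) = -29*211/3 = -6119/3 ≈ -2039.7)
1/((-32550 - 44739)/(-33958 + 42261) + f/(-14351)) = 1/((-32550 - 44739)/(-33958 + 42261) - 6119/3/(-14351)) = 1/(-77289/8303 - 6119/3*(-1/14351)) = 1/(-77289*1/8303 + 6119/43053) = 1/(-77289/8303 + 6119/43053) = 1/(-3276717260/357469059) = -357469059/3276717260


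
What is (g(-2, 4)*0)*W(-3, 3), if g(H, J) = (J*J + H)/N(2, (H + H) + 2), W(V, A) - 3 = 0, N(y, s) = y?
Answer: 0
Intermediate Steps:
W(V, A) = 3 (W(V, A) = 3 + 0 = 3)
g(H, J) = H/2 + J²/2 (g(H, J) = (J*J + H)/2 = (J² + H)*(½) = (H + J²)*(½) = H/2 + J²/2)
(g(-2, 4)*0)*W(-3, 3) = (((½)*(-2) + (½)*4²)*0)*3 = ((-1 + (½)*16)*0)*3 = ((-1 + 8)*0)*3 = (7*0)*3 = 0*3 = 0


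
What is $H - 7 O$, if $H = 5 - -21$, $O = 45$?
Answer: $-289$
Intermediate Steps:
$H = 26$ ($H = 5 + 21 = 26$)
$H - 7 O = 26 - 315 = -289$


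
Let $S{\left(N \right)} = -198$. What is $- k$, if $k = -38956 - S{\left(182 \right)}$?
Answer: $38758$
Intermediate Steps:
$k = -38758$ ($k = -38956 - -198 = -38956 + 198 = -38758$)
$- k = \left(-1\right) \left(-38758\right) = 38758$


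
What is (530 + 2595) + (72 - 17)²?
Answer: 6150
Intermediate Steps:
(530 + 2595) + (72 - 17)² = 3125 + 55² = 3125 + 3025 = 6150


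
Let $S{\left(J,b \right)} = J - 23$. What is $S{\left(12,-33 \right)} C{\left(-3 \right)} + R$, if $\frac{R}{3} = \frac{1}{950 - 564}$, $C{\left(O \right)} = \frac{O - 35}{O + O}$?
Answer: $- \frac{80665}{1158} \approx -69.659$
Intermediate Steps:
$C{\left(O \right)} = \frac{-35 + O}{2 O}$
$R = \frac{3}{386}$ ($R = \frac{3}{950 - 564} = \frac{3}{386} \approx 0.007772$)
$S{\left(J,b \right)} = -23 + J$
$S{\left(12,-33 \right)} C{\left(-3 \right)} + R = \left(-23 + 12\right) \frac{-35 - 3}{2 \left(-3\right)} + \frac{3}{386} = - 11 \cdot \frac{1}{2} \left(- \frac{1}{3}\right) \left(-38\right) + \frac{3}{386} = \left(-11\right) \frac{19}{3} + \frac{3}{386} = - \frac{209}{3} + \frac{3}{386} = - \frac{80665}{1158}$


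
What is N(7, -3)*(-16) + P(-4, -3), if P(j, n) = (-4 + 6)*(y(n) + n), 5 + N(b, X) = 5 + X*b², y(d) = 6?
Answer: 2358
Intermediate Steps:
N(b, X) = X*b² (N(b, X) = -5 + (5 + X*b²) = X*b²)
P(j, n) = 12 + 2*n (P(j, n) = (-4 + 6)*(6 + n) = 2*(6 + n) = 12 + 2*n)
N(7, -3)*(-16) + P(-4, -3) = -3*7²*(-16) + (12 + 2*(-3)) = -3*49*(-16) + (12 - 6) = -147*(-16) + 6 = 2352 + 6 = 2358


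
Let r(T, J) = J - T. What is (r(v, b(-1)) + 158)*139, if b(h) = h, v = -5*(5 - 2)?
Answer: 23908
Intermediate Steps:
v = -15 (v = -5*3 = -15)
(r(v, b(-1)) + 158)*139 = ((-1 - 1*(-15)) + 158)*139 = ((-1 + 15) + 158)*139 = (14 + 158)*139 = 172*139 = 23908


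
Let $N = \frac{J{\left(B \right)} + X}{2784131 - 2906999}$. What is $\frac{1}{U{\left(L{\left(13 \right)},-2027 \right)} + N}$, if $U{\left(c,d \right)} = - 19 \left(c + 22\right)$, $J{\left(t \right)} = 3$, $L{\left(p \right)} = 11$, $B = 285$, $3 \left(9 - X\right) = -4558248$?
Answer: $- \frac{10239}{6546472} \approx -0.001564$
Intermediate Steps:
$X = 1519425$ ($X = 9 - -1519416 = 9 + 1519416 = 1519425$)
$U{\left(c,d \right)} = -418 - 19 c$ ($U{\left(c,d \right)} = - 19 \left(22 + c\right) = -418 - 19 c$)
$N = - \frac{126619}{10239}$ ($N = \frac{3 + 1519425}{2784131 - 2906999} = \frac{1519428}{-122868} = 1519428 \left(- \frac{1}{122868}\right) = - \frac{126619}{10239} \approx -12.366$)
$\frac{1}{U{\left(L{\left(13 \right)},-2027 \right)} + N} = \frac{1}{\left(-418 - 209\right) - \frac{126619}{10239}} = \frac{1}{-627 - \frac{126619}{10239}} = \frac{1}{- \frac{6546472}{10239}} = - \frac{10239}{6546472}$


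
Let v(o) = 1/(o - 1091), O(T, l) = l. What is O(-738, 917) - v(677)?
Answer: 379639/414 ≈ 917.00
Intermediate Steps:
v(o) = 1/(-1091 + o)
O(-738, 917) - v(677) = 917 - 1/(-1091 + 677) = 917 - 1/(-414) = 917 - 1*(-1/414) = 917 + 1/414 = 379639/414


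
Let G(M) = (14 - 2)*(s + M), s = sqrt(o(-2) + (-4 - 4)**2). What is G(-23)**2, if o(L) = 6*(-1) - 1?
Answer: 84384 - 6624*sqrt(57) ≈ 34374.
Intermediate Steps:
o(L) = -7 (o(L) = -6 - 1 = -7)
s = sqrt(57) (s = sqrt(-7 + (-4 - 4)**2) = sqrt(-7 + (-8)**2) = sqrt(-7 + 64) = sqrt(57) ≈ 7.5498)
G(M) = 12*M + 12*sqrt(57) (G(M) = (14 - 2)*(sqrt(57) + M) = 12*(M + sqrt(57)) = 12*M + 12*sqrt(57))
G(-23)**2 = (12*(-23) + 12*sqrt(57))**2 = (-276 + 12*sqrt(57))**2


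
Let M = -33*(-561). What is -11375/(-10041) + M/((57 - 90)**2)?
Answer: 182072/10041 ≈ 18.133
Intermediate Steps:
M = 18513
-11375/(-10041) + M/((57 - 90)**2) = -11375/(-10041) + 18513/((57 - 90)**2) = -11375*(-1/10041) + 18513/((-33)**2) = 11375/10041 + 18513/1089 = 11375/10041 + 18513*(1/1089) = 11375/10041 + 17 = 182072/10041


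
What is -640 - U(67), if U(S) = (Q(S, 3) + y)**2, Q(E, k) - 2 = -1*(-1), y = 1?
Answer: -656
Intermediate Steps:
Q(E, k) = 3 (Q(E, k) = 2 - 1*(-1) = 2 + 1 = 3)
U(S) = 16 (U(S) = (3 + 1)**2 = 4**2 = 16)
-640 - U(67) = -640 - 1*16 = -640 - 16 = -656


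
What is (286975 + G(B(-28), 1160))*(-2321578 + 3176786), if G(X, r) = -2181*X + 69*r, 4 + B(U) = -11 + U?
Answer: 394078135984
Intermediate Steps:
B(U) = -15 + U (B(U) = -4 + (-11 + U) = -15 + U)
(286975 + G(B(-28), 1160))*(-2321578 + 3176786) = (286975 + (-2181*(-15 - 28) + 69*1160))*(-2321578 + 3176786) = (286975 + (-2181*(-43) + 80040))*855208 = (286975 + (93783 + 80040))*855208 = (286975 + 173823)*855208 = 460798*855208 = 394078135984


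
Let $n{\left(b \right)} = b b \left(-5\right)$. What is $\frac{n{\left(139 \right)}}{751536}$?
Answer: $- \frac{96605}{751536} \approx -0.12854$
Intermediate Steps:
$n{\left(b \right)} = - 5 b^{2}$ ($n{\left(b \right)} = b^{2} \left(-5\right) = - 5 b^{2}$)
$\frac{n{\left(139 \right)}}{751536} = \frac{\left(-5\right) 139^{2}}{751536} = \left(-5\right) 19321 \cdot \frac{1}{751536} = \left(-96605\right) \frac{1}{751536} = - \frac{96605}{751536}$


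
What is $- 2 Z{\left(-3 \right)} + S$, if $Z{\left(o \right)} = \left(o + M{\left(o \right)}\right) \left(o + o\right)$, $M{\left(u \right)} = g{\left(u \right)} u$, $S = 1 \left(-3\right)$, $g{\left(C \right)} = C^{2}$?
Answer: $-363$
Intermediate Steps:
$S = -3$
$M{\left(u \right)} = u^{3}$ ($M{\left(u \right)} = u^{2} u = u^{3}$)
$Z{\left(o \right)} = 2 o \left(o + o^{3}\right)$ ($Z{\left(o \right)} = \left(o + o^{3}\right) \left(o + o\right) = \left(o + o^{3}\right) 2 o = 2 o \left(o + o^{3}\right)$)
$- 2 Z{\left(-3 \right)} + S = - 2 \cdot 2 \left(-3\right)^{2} \left(1 + \left(-3\right)^{2}\right) - 3 = - 2 \cdot 2 \cdot 9 \left(1 + 9\right) - 3 = - 2 \cdot 2 \cdot 9 \cdot 10 - 3 = \left(-2\right) 180 - 3 = -360 - 3 = -363$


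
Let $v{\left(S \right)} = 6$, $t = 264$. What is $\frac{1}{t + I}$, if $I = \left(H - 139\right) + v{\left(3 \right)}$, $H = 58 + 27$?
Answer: $\frac{1}{216} \approx 0.0046296$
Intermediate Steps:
$H = 85$
$I = -48$ ($I = \left(85 - 139\right) + 6 = -54 + 6 = -48$)
$\frac{1}{t + I} = \frac{1}{264 - 48} = \frac{1}{216}$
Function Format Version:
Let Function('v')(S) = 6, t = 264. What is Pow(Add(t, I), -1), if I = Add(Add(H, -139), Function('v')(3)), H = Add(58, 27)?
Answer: Rational(1, 216) ≈ 0.0046296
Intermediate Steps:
H = 85
I = -48 (I = Add(Add(85, -139), 6) = Add(-54, 6) = -48)
Pow(Add(t, I), -1) = Pow(Add(264, -48), -1) = Pow(216, -1) = Rational(1, 216)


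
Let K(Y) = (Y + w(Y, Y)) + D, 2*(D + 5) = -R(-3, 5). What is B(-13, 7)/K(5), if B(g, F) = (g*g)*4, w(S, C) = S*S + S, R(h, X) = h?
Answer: 1352/63 ≈ 21.460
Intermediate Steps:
w(S, C) = S + S² (w(S, C) = S² + S = S + S²)
B(g, F) = 4*g² (B(g, F) = g²*4 = 4*g²)
D = -7/2 (D = -5 + (-1*(-3))/2 = -5 + (½)*3 = -5 + 3/2 = -7/2 ≈ -3.5000)
K(Y) = -7/2 + Y + Y*(1 + Y) (K(Y) = (Y + Y*(1 + Y)) - 7/2 = -7/2 + Y + Y*(1 + Y))
B(-13, 7)/K(5) = (4*(-13)²)/(-7/2 + 5² + 2*5) = (4*169)/(-7/2 + 25 + 10) = 676/(63/2) = 676*(2/63) = 1352/63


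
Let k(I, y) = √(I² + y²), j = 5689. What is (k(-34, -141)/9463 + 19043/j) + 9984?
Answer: 56818019/5689 + √21037/9463 ≈ 9987.4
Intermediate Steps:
(k(-34, -141)/9463 + 19043/j) + 9984 = (√((-34)² + (-141)²)/9463 + 19043/5689) + 9984 = (√(1156 + 19881)*(1/9463) + 19043*(1/5689)) + 9984 = (√21037*(1/9463) + 19043/5689) + 9984 = (√21037/9463 + 19043/5689) + 9984 = (19043/5689 + √21037/9463) + 9984 = 56818019/5689 + √21037/9463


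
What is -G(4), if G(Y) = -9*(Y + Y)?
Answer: 72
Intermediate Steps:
G(Y) = -18*Y
-G(4) = -(-18)*4 = -1*(-72) = 72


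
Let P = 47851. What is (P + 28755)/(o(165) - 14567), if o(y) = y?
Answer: -38303/7201 ≈ -5.3191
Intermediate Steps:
(P + 28755)/(o(165) - 14567) = (47851 + 28755)/(165 - 14567) = 76606/(-14402) = 76606*(-1/14402) = -38303/7201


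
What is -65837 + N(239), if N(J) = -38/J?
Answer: -15735081/239 ≈ -65837.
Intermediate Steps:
-65837 + N(239) = -65837 - 38/239 = -15735081/239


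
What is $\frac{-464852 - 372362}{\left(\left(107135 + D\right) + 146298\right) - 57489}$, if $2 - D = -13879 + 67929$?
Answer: $- \frac{418607}{70948} \approx -5.9002$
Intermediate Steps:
$D = -54048$ ($D = 2 - \left(-13879 + 67929\right) = 2 - 54050 = -54048$)
$\frac{-464852 - 372362}{\left(\left(107135 + D\right) + 146298\right) - 57489} = \frac{-464852 - 372362}{\left(\left(107135 - 54048\right) + 146298\right) - 57489} = - \frac{837214}{\left(53087 + 146298\right) - 57489} = - \frac{837214}{199385 - 57489} = - \frac{837214}{141896} = \left(-837214\right) \frac{1}{141896} = - \frac{418607}{70948}$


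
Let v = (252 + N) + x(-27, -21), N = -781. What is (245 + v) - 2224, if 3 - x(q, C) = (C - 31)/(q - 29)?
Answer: -35083/14 ≈ -2505.9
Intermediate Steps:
x(q, C) = 3 - (-31 + C)/(-29 + q) (x(q, C) = 3 - (C - 31)/(q - 29) = 3 - (-31 + C)/(-29 + q))
v = -7377/14 (v = (252 - 781) + (-56 - 1*(-21) + 3*(-27))/(-29 - 27) = -529 + (-56 + 21 - 81)/(-56) = -529 - 1/56*(-116) = -529 + 29/14 = -7377/14 ≈ -526.93)
(245 + v) - 2224 = (245 - 7377/14) - 2224 = -3947/14 - 2224 = -35083/14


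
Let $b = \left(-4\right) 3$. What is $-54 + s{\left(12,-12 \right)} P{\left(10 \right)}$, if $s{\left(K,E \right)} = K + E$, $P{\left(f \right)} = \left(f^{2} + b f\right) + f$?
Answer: $-54$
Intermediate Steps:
$b = -12$
$P{\left(f \right)} = f^{2} - 11 f$ ($P{\left(f \right)} = \left(f^{2} - 12 f\right) + f = f^{2} - 11 f$)
$s{\left(K,E \right)} = E + K$
$-54 + s{\left(12,-12 \right)} P{\left(10 \right)} = -54 + \left(-12 + 12\right) 10 \left(-11 + 10\right) = -54 + 0 \cdot 10 \left(-1\right) = -54 + 0 \left(-10\right) = -54 + 0 = -54$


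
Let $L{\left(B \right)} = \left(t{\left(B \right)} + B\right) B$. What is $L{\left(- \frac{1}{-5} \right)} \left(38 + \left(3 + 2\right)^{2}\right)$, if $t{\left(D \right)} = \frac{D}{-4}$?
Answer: $\frac{189}{100} \approx 1.89$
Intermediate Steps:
$t{\left(D \right)} = - \frac{D}{4}$ ($t{\left(D \right)} = D \left(- \frac{1}{4}\right) = - \frac{D}{4}$)
$L{\left(B \right)} = \frac{3 B^{2}}{4}$ ($L{\left(B \right)} = \left(- \frac{B}{4} + B\right) B = \frac{3 B}{4} B = \frac{3 B^{2}}{4}$)
$L{\left(- \frac{1}{-5} \right)} \left(38 + \left(3 + 2\right)^{2}\right) = \frac{3 \left(- \frac{1}{-5}\right)^{2}}{4} \left(38 + \left(3 + 2\right)^{2}\right) = \frac{3 \left(\left(-1\right) \left(- \frac{1}{5}\right)\right)^{2}}{4} \left(38 + 5^{2}\right) = \frac{3}{4 \cdot 25} \left(38 + 25\right) = \frac{3}{4} \cdot \frac{1}{25} \cdot 63 = \frac{3}{100} \cdot 63 = \frac{189}{100}$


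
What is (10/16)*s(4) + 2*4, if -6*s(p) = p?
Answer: 91/12 ≈ 7.5833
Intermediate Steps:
s(p) = -p/6
(10/16)*s(4) + 2*4 = (10/16)*(-⅙*4) + 2*4 = (10*(1/16))*(-⅔) + 8 = (5/8)*(-⅔) + 8 = -5/12 + 8 = 91/12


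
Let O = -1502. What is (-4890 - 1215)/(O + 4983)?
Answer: -6105/3481 ≈ -1.7538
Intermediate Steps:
(-4890 - 1215)/(O + 4983) = (-4890 - 1215)/(-1502 + 4983) = -6105/3481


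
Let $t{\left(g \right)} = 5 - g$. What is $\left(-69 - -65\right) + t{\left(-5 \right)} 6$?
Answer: $56$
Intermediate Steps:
$\left(-69 - -65\right) + t{\left(-5 \right)} 6 = \left(-69 - -65\right) + \left(5 - -5\right) 6 = \left(-69 + 65\right) + \left(5 + 5\right) 6 = -4 + 10 \cdot 6 = -4 + 60 = 56$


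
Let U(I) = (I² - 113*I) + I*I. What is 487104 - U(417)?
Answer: 186447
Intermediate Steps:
U(I) = -113*I + 2*I² (U(I) = (I² - 113*I) + I² = -113*I + 2*I²)
487104 - U(417) = 487104 - 417*(-113 + 2*417) = 487104 - 417*(-113 + 834) = 487104 - 417*721 = 487104 - 1*300657 = 487104 - 300657 = 186447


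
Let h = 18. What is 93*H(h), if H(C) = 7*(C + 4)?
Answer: 14322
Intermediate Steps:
H(C) = 28 + 7*C (H(C) = 7*(4 + C) = 28 + 7*C)
93*H(h) = 93*(28 + 7*18) = 93*(28 + 126) = 93*154 = 14322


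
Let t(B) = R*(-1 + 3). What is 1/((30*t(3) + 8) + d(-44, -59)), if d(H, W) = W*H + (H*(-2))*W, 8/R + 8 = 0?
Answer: -1/2648 ≈ -0.00037764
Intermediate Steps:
R = -1 (R = 8/(-8 + 0) = 8/(-8) = 8*(-1/8) = -1)
t(B) = -2 (t(B) = -(-1 + 3) = -1*2 = -2)
d(H, W) = -H*W (d(H, W) = H*W + (-2*H)*W = H*W - 2*H*W = -H*W)
1/((30*t(3) + 8) + d(-44, -59)) = 1/((30*(-2) + 8) - 1*(-44)*(-59)) = 1/((-60 + 8) - 2596) = 1/(-52 - 2596) = 1/(-2648) = -1/2648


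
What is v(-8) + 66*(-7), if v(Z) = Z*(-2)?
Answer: -446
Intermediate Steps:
v(Z) = -2*Z
v(-8) + 66*(-7) = -2*(-8) + 66*(-7) = 16 - 462 = -446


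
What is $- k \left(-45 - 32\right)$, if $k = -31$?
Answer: $-2387$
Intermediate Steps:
$- k \left(-45 - 32\right) = \left(-1\right) \left(-31\right) \left(-45 - 32\right) = 31 \left(-77\right) = -2387$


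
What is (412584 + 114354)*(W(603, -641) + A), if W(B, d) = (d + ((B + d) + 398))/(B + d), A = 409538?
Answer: 4100295593025/19 ≈ 2.1581e+11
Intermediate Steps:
W(B, d) = (398 + B + 2*d)/(B + d) (W(B, d) = (d + (398 + B + d))/(B + d) = (398 + B + 2*d)/(B + d))
(412584 + 114354)*(W(603, -641) + A) = (412584 + 114354)*((398 + 603 + 2*(-641))/(603 - 641) + 409538) = 526938*((398 + 603 - 1282)/(-38) + 409538) = 526938*(-1/38*(-281) + 409538) = 526938*(281/38 + 409538) = 526938*(15562725/38) = 4100295593025/19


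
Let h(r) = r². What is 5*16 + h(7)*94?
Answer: 4686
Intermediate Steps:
5*16 + h(7)*94 = 5*16 + 7²*94 = 80 + 49*94 = 80 + 4606 = 4686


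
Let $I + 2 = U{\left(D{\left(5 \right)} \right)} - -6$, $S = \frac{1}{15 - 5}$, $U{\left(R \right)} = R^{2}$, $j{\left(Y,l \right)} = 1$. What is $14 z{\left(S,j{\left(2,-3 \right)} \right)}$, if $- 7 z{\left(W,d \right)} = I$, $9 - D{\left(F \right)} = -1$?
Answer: $-208$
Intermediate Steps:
$D{\left(F \right)} = 10$ ($D{\left(F \right)} = 9 - -1 = 9 + 1 = 10$)
$S = \frac{1}{10} \approx 0.1$
$I = 104$ ($I = -2 - \left(-6 - 10^{2}\right) = -2 + \left(100 + 6\right) = -2 + 106 = 104$)
$z{\left(W,d \right)} = - \frac{104}{7}$ ($z{\left(W,d \right)} = \left(- \frac{1}{7}\right) 104 = - \frac{104}{7}$)
$14 z{\left(S,j{\left(2,-3 \right)} \right)} = 14 \left(- \frac{104}{7}\right) = -208$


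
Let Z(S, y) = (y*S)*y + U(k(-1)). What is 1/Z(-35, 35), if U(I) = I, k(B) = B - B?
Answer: -1/42875 ≈ -2.3324e-5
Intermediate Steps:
k(B) = 0
Z(S, y) = S*y² (Z(S, y) = (y*S)*y + 0 = (S*y)*y + 0 = S*y² + 0 = S*y²)
1/Z(-35, 35) = 1/(-35*35²) = 1/(-35*1225) = 1/(-42875) = -1/42875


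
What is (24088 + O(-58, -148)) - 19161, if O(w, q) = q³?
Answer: -3236865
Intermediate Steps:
(24088 + O(-58, -148)) - 19161 = (24088 + (-148)³) - 19161 = (24088 - 3241792) - 19161 = -3217704 - 19161 = -3236865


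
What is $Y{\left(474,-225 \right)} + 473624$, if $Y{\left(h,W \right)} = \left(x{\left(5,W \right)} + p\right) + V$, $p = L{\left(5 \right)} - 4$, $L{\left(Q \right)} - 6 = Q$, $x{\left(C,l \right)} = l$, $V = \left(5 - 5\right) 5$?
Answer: $473406$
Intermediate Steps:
$V = 0$ ($V = 0 \cdot 5 = 0$)
$L{\left(Q \right)} = 6 + Q$
$p = 7$ ($p = \left(6 + 5\right) - 4 = 11 - 4 = 7$)
$Y{\left(h,W \right)} = 7 + W$ ($Y{\left(h,W \right)} = \left(W + 7\right) + 0 = \left(7 + W\right) + 0 = 7 + W$)
$Y{\left(474,-225 \right)} + 473624 = \left(7 - 225\right) + 473624 = -218 + 473624 = 473406$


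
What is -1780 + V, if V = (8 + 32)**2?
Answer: -180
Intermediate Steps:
V = 1600 (V = 40**2 = 1600)
-1780 + V = -1780 + 1600 = -180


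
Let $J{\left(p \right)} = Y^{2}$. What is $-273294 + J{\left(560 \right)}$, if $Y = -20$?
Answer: $-272894$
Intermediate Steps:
$J{\left(p \right)} = 400$ ($J{\left(p \right)} = \left(-20\right)^{2} = 400$)
$-273294 + J{\left(560 \right)} = -273294 + 400 = -272894$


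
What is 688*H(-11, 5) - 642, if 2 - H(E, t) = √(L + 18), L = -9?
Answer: -1330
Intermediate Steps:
H(E, t) = -1 (H(E, t) = 2 - √(-9 + 18) = 2 - √9 = 2 - 1*3 = 2 - 3 = -1)
688*H(-11, 5) - 642 = 688*(-1) - 642 = -688 - 642 = -1330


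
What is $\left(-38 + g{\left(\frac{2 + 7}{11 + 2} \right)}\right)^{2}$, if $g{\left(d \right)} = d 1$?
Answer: $\frac{235225}{169} \approx 1391.9$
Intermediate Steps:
$g{\left(d \right)} = d$
$\left(-38 + g{\left(\frac{2 + 7}{11 + 2} \right)}\right)^{2} = \left(-38 + \frac{2 + 7}{11 + 2}\right)^{2} = \left(-38 + \frac{9}{13}\right)^{2} = \left(- \frac{485}{13}\right)^{2} = \frac{235225}{169}$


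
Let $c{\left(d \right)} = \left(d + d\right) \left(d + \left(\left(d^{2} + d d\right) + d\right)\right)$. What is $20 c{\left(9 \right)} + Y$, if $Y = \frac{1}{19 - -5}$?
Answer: $\frac{1555201}{24} \approx 64800.0$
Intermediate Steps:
$c{\left(d \right)} = 2 d \left(2 d + 2 d^{2}\right)$ ($c{\left(d \right)} = 2 d \left(d + \left(\left(d^{2} + d^{2}\right) + d\right)\right) = 2 d \left(d + \left(2 d^{2} + d\right)\right) = 2 d \left(d + \left(d + 2 d^{2}\right)\right) = 2 d \left(2 d + 2 d^{2}\right)$)
$Y = \frac{1}{24}$ ($Y = \frac{1}{19 + \left(-67 + 72\right)} = \frac{1}{19 + 5} = \frac{1}{24} \approx 0.041667$)
$20 c{\left(9 \right)} + Y = 20 \cdot 4 \cdot 9^{2} \left(1 + 9\right) + \frac{1}{24} = 20 \cdot 4 \cdot 81 \cdot 10 + \frac{1}{24} = 20 \cdot 3240 + \frac{1}{24} = 64800 + \frac{1}{24} = \frac{1555201}{24}$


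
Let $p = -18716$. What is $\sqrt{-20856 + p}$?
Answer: $2 i \sqrt{9893} \approx 198.93 i$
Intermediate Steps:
$\sqrt{-20856 + p} = \sqrt{-20856 - 18716} = \sqrt{-39572} = 2 i \sqrt{9893}$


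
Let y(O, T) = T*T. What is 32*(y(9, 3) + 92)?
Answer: 3232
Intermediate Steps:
y(O, T) = T**2
32*(y(9, 3) + 92) = 32*(3**2 + 92) = 32*(9 + 92) = 32*101 = 3232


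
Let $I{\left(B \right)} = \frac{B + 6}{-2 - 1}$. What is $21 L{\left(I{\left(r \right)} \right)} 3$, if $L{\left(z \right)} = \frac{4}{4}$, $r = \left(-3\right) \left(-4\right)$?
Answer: $63$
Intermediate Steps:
$r = 12$
$I{\left(B \right)} = -2 - \frac{B}{3}$ ($I{\left(B \right)} = \frac{6 + B}{-3} = \left(6 + B\right) \left(- \frac{1}{3}\right) = -2 - \frac{B}{3}$)
$L{\left(z \right)} = 1$ ($L{\left(z \right)} = 4 \cdot \frac{1}{4} = 1$)
$21 L{\left(I{\left(r \right)} \right)} 3 = 21 \cdot 1 \cdot 3 = 21 \cdot 3 = 63$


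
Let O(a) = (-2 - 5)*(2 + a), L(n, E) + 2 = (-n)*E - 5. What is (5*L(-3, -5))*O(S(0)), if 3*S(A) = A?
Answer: 1540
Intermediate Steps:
S(A) = A/3
L(n, E) = -7 - E*n (L(n, E) = -2 + ((-n)*E - 5) = -2 + (-E*n - 5) = -2 + (-5 - E*n) = -7 - E*n)
O(a) = -14 - 7*a (O(a) = -7*(2 + a) = -14 - 7*a)
(5*L(-3, -5))*O(S(0)) = (5*(-7 - 1*(-5)*(-3)))*(-14 - 7*0/3) = (5*(-7 - 15))*(-14 - 7*0) = (5*(-22))*(-14 + 0) = -110*(-14) = 1540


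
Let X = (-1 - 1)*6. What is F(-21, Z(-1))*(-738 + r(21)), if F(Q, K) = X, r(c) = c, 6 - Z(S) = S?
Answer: 8604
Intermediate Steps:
Z(S) = 6 - S
X = -12 (X = -2*6 = -12)
F(Q, K) = -12
F(-21, Z(-1))*(-738 + r(21)) = -12*(-738 + 21) = -12*(-717) = 8604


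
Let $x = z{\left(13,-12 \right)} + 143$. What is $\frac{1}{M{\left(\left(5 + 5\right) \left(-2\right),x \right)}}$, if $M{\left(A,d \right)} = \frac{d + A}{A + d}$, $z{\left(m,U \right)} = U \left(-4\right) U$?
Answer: $1$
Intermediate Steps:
$z{\left(m,U \right)} = - 4 U^{2}$ ($z{\left(m,U \right)} = - 4 U U = - 4 U^{2}$)
$x = -433$ ($x = - 4 \left(-12\right)^{2} + 143 = \left(-4\right) 144 + 143 = -576 + 143 = -433$)
$M{\left(A,d \right)} = 1$ ($M{\left(A,d \right)} = \frac{A + d}{A + d} = 1$)
$\frac{1}{M{\left(\left(5 + 5\right) \left(-2\right),x \right)}} = 1^{-1} = 1$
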